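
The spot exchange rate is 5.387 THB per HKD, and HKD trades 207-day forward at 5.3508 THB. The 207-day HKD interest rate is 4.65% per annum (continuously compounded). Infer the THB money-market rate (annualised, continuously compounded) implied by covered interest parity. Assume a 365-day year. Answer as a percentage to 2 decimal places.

T = 207/365 years.
CIP gives F = S · g_THB/g_HKD, so g_THB/g_HKD = 5.3508/5.387 = 0.9932801.
The HKD side grows by e^(0.0465×207/365) = 1.026722.
So the THB growth factor = 1.0198225.
Take logs: ln 1.0198225 / (207/365) = 0.034611, so 3.46%.

3.46%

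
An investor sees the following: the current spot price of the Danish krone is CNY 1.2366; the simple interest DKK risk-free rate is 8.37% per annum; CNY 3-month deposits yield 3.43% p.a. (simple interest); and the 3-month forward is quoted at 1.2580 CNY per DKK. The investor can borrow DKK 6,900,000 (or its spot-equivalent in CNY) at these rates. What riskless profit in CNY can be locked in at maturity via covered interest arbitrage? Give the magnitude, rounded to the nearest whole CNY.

T = 3/12 years.
Keep in DKK, deliver into the forward: 6,900,000·1.020925·1.2580 = CNY 8,861,833.19.
Swap to CNY now, deposit: 6,900,000·1.2366·1.008575 = CNY 8,605,706.53.
The quoted forward overvalues DKK, so borrow CNY, buy DKK at spot, deposit the DKK at 8.37%, and sell the proceeds forward at 1.2580.
Profit = 8,861,833.19 − 8,605,706.53 = CNY 256,127.

CNY 256,127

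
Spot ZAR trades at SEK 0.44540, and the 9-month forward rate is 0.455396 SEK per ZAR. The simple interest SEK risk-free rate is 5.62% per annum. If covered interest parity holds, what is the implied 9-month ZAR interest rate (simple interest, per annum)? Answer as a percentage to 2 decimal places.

T = 9/12 years.
By CIP, F/S equals the SEK-to-ZAR growth ratio: 0.455396/0.4454 = 1.0224427.
SEK growth factor: 1 + 0.0562×9/12 = 1.042150.
Hence g_ZAR = 1.0192747.
(1.0192747 − 1)/T = 0.025700, i.e. 2.57%.

2.57%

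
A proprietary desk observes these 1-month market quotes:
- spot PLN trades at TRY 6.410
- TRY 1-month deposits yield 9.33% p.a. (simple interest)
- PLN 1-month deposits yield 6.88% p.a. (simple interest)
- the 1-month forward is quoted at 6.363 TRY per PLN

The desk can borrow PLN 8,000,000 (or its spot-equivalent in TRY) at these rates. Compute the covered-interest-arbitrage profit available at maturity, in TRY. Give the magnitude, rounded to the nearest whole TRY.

TRY 482,852

T = 1/12 years.
Route A — deposit PLN, sell forward: 8,000,000 × 1.0057333333 × 6.363 = TRY 51,195,849.60.
Route B — convert at spot, deposit TRY: 8,000,000 × 6.410 × 1.007775 = TRY 51,678,702.00.
The quoted forward undervalues PLN, so borrow PLN, convert to TRY at spot, deposit the TRY at 9.33%, and buy PLN forward at 6.363 to cover the loan.
The gap between the two covered legs is TRY 482,852.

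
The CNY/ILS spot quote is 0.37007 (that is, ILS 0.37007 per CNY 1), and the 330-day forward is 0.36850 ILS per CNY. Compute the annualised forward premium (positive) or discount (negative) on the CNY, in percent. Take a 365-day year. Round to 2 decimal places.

-0.47%

T = 330/365 years.
Period premium: (0.36850 − 0.37007)/0.37007 = -0.0042424.
Annualise by dividing by T: -0.0042424 / (330/365) = -0.004692 → -0.47%.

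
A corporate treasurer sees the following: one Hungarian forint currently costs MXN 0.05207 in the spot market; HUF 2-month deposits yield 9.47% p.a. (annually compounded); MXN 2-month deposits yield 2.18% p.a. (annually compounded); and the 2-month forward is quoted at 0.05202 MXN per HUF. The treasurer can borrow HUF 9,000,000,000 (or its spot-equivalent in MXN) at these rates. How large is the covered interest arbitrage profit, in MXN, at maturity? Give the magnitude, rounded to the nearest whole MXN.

MXN 4,976,259

T = 2/12 years.
Keep in HUF, deliver into the forward: 9,000,000,000·1.01519433666·0.05202 = MXN 475,293,684.54.
Swap to MXN now, deposit: 9,000,000,000·0.05207·1.00360076355 = MXN 470,317,425.82.
The quoted forward overvalues HUF, so borrow MXN, buy HUF at spot, deposit the HUF at 9.47%, and sell the proceeds forward at 0.05202.
Arbitrage profit = |475,293,684.54 − 470,317,425.82| = MXN 4,976,259.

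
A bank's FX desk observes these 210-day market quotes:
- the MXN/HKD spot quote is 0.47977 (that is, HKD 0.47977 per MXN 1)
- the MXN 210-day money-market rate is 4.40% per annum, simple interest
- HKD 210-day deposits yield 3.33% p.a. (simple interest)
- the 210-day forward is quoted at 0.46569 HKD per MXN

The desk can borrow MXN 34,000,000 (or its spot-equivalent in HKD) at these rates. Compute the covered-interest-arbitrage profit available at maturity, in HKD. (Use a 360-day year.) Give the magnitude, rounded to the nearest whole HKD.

T = 210/360 years.
Invest the MXN and cover forward: 34,000,000 × 1.0256666667 × 0.46569 = HKD 16,239,852.14.
Convert at spot and invest in HKD: 34,000,000 × 0.47977 × 1.019425 = HKD 16,629,044.10.
The quoted forward undervalues MXN, so borrow MXN, convert to HKD at spot, deposit the HKD at 3.33%, and buy MXN forward at 0.46569 to cover the loan.
The gap between the two covered legs is HKD 389,192.

HKD 389,192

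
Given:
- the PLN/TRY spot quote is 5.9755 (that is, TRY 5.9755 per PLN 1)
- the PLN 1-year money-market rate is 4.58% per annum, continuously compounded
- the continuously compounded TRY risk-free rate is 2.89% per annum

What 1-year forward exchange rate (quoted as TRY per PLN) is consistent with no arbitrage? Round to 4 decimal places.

5.8754

T = 1 year.
TRY accumulates by e^(0.0289×1) = 1.0293217.
PLN accumulates by e^(0.0458×1) = 1.046865.
Forward (TRY per PLN) = 5.9755 × 1.0293217 / 1.046865 = 5.875363.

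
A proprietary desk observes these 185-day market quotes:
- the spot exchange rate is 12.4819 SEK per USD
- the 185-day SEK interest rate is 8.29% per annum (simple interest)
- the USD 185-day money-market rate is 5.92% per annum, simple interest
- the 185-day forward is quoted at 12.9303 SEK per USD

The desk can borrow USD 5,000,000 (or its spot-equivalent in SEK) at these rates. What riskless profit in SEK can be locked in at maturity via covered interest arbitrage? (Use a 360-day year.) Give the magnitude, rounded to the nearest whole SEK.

SEK 1,550,111

T = 185/360 years.
Route A — deposit USD, sell forward: 5,000,000 × 1.0304222222 × 12.9303 = SEK 66,618,342.30.
Route B — convert at spot, deposit SEK: 5,000,000 × 12.4819 × 1.0426013889 = SEK 65,068,231.38.
The quoted forward overvalues USD, so borrow SEK, buy USD at spot, deposit the USD at 5.92%, and sell the proceeds forward at 12.9303.
Arbitrage profit = |66,618,342.30 − 65,068,231.38| = SEK 1,550,111.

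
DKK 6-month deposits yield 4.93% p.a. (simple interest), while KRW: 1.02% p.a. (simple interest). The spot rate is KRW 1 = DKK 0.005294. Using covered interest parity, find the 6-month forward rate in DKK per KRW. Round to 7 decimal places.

T = 6/12 years.
DKK accumulates by 1 + 0.0493×6/12 = 1.024650.
KRW growth factor: 1 + 0.0102×6/12 = 1.005100.
Forward (DKK per KRW) = 0.005294 × 1.024650 / 1.005100 = 0.005396973.

0.0053970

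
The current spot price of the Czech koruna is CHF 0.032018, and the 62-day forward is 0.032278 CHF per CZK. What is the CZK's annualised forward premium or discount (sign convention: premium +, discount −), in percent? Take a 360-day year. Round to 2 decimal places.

+4.72%

T = 62/360 years.
(F − S)/S = (0.032278 − 0.032018)/0.032018 = 0.0081204.
Annualise by dividing by T: 0.0081204 / (62/360) = 0.047151 → 4.72%.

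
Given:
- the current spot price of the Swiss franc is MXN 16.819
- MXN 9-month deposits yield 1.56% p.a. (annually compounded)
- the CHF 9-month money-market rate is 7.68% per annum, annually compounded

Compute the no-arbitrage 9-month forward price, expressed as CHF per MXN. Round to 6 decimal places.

T = 9/12 years.
MXN accumulates by (1 + 0.0156)^(9/12) = 1.0116773.
CHF accumulates by (1 + 0.0768)^(9/12) = 1.057064.
CIP: F = S · (grow MXN)/(grow CHF) = 16.819 × 1.0116773/1.057064 = 16.09685 MXN per CHF.
Invert for CHF per MXN: 1 / 16.09685 = 0.062124.

0.062124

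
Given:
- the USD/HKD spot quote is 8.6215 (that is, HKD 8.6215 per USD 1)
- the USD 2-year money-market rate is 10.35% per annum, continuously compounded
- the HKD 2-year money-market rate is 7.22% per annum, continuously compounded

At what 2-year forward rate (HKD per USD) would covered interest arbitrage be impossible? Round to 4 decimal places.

8.0983

T = 2 years.
HKD accumulates by e^(0.0722×2) = 1.1553462.
Growth of 1 USD over T: e^(0.1035×2) = 1.2299826.
So F = 8.6215 × 1.1553462 / 1.2299826 = 8.098340 (HKD/USD).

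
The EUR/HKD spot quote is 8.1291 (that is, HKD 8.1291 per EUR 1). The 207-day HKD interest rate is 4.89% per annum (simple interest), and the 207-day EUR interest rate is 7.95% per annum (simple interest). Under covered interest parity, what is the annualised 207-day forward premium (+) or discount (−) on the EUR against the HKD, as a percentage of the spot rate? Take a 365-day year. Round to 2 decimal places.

T = 207/365 years.
No-arbitrage forward: 8.1291 × 1.0277323 / 1.0450863 = 7.9941136 HKD/EUR.
(F − S)/S ÷ T = (7.9941136 − 8.1291)/8.1291/(207/365) = -0.029280 → -2.93%.

-2.93%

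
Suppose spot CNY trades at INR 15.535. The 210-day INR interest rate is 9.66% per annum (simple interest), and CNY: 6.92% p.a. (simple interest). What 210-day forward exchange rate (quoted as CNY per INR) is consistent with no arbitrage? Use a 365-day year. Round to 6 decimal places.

T = 210/365 years.
INR accumulates by 1 + 0.0966×210/365 = 1.0555781.
CNY growth factor: 1 + 0.0692×210/365 = 1.0398137.
So F = 15.535 × 1.0555781 / 1.0398137 = 15.77052 (INR/CNY).
Quoted the other way: 1/15.77052 = 0.063409 CNY per INR.

0.063409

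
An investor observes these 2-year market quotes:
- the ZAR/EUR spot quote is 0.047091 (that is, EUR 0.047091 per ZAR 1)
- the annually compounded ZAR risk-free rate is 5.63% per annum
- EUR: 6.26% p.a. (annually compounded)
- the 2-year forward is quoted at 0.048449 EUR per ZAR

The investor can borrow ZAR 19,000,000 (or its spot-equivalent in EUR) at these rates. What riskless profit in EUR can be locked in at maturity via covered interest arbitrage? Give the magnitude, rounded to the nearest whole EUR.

T = 2 years.
Keep in ZAR, deliver into the forward: 19,000,000·1.11576969·0.048449 = EUR 1,027,100.59.
Swap to EUR now, deposit: 19,000,000·0.047091·1.12911876 = EUR 1,010,255.30.
The quoted forward overvalues ZAR, so borrow EUR, buy ZAR at spot, deposit the ZAR at 5.63%, and sell the proceeds forward at 0.048449.
The gap between the two covered legs is EUR 16,845.

EUR 16,845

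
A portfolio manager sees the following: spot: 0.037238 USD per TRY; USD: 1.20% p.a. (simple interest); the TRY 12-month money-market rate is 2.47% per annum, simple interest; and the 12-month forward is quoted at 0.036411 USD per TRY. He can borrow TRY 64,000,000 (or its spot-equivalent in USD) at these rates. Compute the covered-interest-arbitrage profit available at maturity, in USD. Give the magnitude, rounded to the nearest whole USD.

USD 23,968

T = 1 year.
Keep in TRY, deliver into the forward: 64,000,000·1.024700·0.036411 = USD 2,387,862.51.
Swap to USD now, deposit: 64,000,000·0.037238·1.012000 = USD 2,411,830.78.
The quoted forward undervalues TRY, so borrow TRY, convert to USD at spot, deposit the USD at 1.20%, and buy TRY forward at 0.036411 to cover the loan.
Arbitrage profit = |2,387,862.51 − 2,411,830.78| = USD 23,968.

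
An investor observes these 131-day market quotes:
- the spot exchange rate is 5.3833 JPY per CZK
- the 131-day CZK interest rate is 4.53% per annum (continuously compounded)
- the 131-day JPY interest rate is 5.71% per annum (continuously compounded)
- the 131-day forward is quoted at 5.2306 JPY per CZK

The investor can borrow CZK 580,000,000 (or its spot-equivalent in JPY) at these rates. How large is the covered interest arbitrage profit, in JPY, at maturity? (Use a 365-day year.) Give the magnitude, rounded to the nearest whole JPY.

T = 131/365 years.
Invest the CZK and cover forward: 580,000,000 × 1.016391242431 × 5.2306 = JPY 3,083,474,898.94.
Convert at spot and invest in JPY: 580,000,000 × 5.3833 × 1.020704856737 = JPY 3,186,961,064.06.
The quoted forward undervalues CZK, so borrow CZK, convert to JPY at spot, deposit the JPY at 5.71%, and buy CZK forward at 5.2306 to cover the loan.
Profit = 3,186,961,064.06 − 3,083,474,898.94 = JPY 103,486,165.

JPY 103,486,165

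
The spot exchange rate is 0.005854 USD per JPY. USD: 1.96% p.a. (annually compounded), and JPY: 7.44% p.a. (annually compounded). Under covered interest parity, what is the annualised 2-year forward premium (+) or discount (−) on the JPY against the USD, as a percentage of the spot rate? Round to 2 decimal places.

-4.97%

T = 2 years.
No-arbitrage forward: 0.005854 × 1.0395842 / 1.1543354 = 0.005272060 USD/JPY.
Annualised premium = (F − S)/S × (1/T) = (0.005272060 − 0.005854)/0.005854 ÷ 2 = -4.97%.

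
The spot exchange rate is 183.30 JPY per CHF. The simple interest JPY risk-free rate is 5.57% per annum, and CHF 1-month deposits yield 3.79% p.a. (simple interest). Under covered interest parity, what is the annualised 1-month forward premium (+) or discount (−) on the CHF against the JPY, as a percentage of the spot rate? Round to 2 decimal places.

+1.77%

T = 1/12 years.
No-arbitrage forward: 183.3 × 1.0046417 / 1.0031583 = 183.57105 JPY/CHF.
Annualised premium = (F − S)/S × (1/T) = (183.57105 − 183.3)/183.3 ÷ (1/12) = 1.77%.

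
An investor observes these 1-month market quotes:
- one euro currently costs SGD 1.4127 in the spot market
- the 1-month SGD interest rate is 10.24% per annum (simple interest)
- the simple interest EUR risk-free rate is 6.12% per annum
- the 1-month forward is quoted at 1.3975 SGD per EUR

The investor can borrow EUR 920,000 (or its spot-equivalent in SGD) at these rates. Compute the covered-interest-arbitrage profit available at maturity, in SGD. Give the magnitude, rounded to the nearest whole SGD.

T = 1/12 years.
Route A — deposit EUR, sell forward: 920,000 × 1.005100 × 1.3975 = SGD 1,292,257.07.
Route B — convert at spot, deposit SGD: 920,000 × 1.4127 × 1.008533333 = SGD 1,310,774.64.
The quoted forward undervalues EUR, so borrow EUR, convert to SGD at spot, deposit the SGD at 10.24%, and buy EUR forward at 1.3975 to cover the loan.
The gap between the two covered legs is SGD 18,518.

SGD 18,518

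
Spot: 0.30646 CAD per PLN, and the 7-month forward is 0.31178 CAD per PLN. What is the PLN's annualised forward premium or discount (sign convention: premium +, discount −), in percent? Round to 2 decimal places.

T = 7/12 years.
PLN trades forward at +1.73595% vs spot over the period.
Per annum: 0.0173595 / (7/12) = 0.029759 = 2.98%.

+2.98%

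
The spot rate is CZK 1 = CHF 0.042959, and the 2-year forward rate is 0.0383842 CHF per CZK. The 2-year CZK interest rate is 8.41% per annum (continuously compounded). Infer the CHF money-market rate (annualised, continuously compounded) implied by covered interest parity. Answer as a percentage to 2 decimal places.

T = 2 years.
F/S = 0.0383842/0.042959 = 0.8935078 = (growth of CHF) / (growth of CZK).
CZK growth factor: e^(0.0841×2) = 1.1831732.
That pins the CHF growth at 1.0571745.
Take logs: ln 1.0571745 / 2 = 0.027800, so 2.78%.

2.78%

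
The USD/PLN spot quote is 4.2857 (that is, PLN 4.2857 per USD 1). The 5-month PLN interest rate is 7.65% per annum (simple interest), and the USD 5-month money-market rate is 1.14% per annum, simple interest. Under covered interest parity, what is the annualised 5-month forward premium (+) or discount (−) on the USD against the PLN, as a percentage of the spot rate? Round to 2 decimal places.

T = 5/12 years.
F = S · g_PLN/g_USD = 4.2857 × 1.031875/1.004750 = 4.4014000.
(F − S)/S ÷ T = (4.4014000 − 4.2857)/4.2857/(5/12) = 0.064792 → 6.48%.

+6.48%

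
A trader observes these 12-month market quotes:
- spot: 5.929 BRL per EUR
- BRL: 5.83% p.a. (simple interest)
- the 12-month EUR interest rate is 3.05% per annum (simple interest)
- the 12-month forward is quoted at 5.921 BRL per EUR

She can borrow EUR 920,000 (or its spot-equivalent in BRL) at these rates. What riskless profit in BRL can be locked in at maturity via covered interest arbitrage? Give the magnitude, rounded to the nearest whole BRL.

BRL 159,225

T = 1 year.
Invest the EUR and cover forward: 920,000 × 1.030500 × 5.921 = BRL 5,613,463.26.
Convert at spot and invest in BRL: 920,000 × 5.929 × 1.058300 = BRL 5,772,687.84.
The quoted forward undervalues EUR, so borrow EUR, convert to BRL at spot, deposit the BRL at 5.83%, and buy EUR forward at 5.921 to cover the loan.
The gap between the two covered legs is BRL 159,225.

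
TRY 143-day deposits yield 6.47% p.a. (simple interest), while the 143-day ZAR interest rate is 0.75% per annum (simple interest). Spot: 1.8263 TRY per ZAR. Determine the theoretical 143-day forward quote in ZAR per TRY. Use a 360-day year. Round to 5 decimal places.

0.53543

T = 143/360 years.
TRY accumulates by 1 + 0.0647×143/360 = 1.0257003.
ZAR accumulates by 1 + 0.0075×143/360 = 1.0029792.
Forward (TRY per ZAR) = 1.8263 × 1.0257003 / 1.0029792 = 1.867672.
Quoted the other way: 1/1.867672 = 0.53543 ZAR per TRY.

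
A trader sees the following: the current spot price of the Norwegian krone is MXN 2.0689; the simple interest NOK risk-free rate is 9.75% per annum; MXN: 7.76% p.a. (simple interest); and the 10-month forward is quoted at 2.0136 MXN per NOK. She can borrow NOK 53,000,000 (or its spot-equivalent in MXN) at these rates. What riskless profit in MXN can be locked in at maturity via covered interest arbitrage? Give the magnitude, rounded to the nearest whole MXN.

T = 10/12 years.
Invest the NOK and cover forward: 53,000,000 × 1.081250 × 2.0136 = MXN 115,391,865.00.
Convert at spot and invest in MXN: 53,000,000 × 2.0689 × 1.06466666667 = MXN 116,742,509.93.
The quoted forward undervalues NOK, so borrow NOK, convert to MXN at spot, deposit the MXN at 7.76%, and buy NOK forward at 2.0136 to cover the loan.
Arbitrage profit = |115,391,865.00 − 116,742,509.93| = MXN 1,350,645.

MXN 1,350,645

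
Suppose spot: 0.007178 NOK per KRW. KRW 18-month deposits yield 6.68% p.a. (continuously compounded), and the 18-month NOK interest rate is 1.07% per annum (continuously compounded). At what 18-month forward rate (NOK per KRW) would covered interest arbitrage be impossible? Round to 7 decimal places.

T = 18/12 years.
NOK accumulates by e^(0.0107×18/12) = 1.0161795.
KRW growth factor: e^(0.0668×18/12) = 1.105392.
Forward (NOK per KRW) = 0.007178 × 1.0161795 / 1.105392 = 0.006598688.

0.0065987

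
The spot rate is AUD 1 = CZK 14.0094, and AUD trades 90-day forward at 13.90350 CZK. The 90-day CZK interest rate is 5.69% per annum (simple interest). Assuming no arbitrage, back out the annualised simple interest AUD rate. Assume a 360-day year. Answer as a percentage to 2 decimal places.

8.78%

T = 90/360 years.
F/S = 13.9035/14.0094 = 0.9924408 = (growth of CZK) / (growth of AUD).
CZK growth factor: 1 + 0.0569×90/360 = 1.014225.
Hence g_AUD = 1.0219501.
(1.0219501 − 1)/T = 0.087800, i.e. 8.78%.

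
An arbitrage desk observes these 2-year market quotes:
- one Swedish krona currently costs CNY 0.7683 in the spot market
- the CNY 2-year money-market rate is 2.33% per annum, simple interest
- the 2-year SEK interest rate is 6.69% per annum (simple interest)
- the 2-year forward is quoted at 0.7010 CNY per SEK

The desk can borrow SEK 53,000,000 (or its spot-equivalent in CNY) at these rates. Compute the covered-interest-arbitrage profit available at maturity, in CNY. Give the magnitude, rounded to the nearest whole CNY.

CNY 493,376

T = 2 years.
Route A — deposit SEK, sell forward: 53,000,000 × 1.133800 × 0.7010 = CNY 42,124,071.40.
Route B — convert at spot, deposit CNY: 53,000,000 × 0.7683 × 1.046600 = CNY 42,617,447.34.
The quoted forward undervalues SEK, so borrow SEK, convert to CNY at spot, deposit the CNY at 2.33%, and buy SEK forward at 0.7010 to cover the loan.
Arbitrage profit = |42,124,071.40 − 42,617,447.34| = CNY 493,376.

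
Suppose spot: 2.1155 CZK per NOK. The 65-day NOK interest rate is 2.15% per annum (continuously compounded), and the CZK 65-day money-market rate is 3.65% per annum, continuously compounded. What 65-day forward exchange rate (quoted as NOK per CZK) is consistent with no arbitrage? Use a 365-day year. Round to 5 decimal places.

T = 65/365 years.
Growth of 1 CZK over T: e^(0.0365×65/365) = 1.0065212.
NOK growth factor: e^(0.0215×65/365) = 1.0038361.
Forward (CZK per NOK) = 2.1155 × 1.0065212 / 1.0038361 = 2.121159.
Quoted the other way: 1/2.121159 = 0.47144 NOK per CZK.

0.47144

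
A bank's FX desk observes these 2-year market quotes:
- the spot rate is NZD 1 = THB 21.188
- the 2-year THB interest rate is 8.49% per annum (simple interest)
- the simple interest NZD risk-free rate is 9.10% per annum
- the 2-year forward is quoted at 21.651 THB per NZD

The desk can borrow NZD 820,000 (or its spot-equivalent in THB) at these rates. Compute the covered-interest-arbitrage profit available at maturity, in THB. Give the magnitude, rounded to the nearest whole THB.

THB 660,723

T = 2 years.
Invest the NZD and cover forward: 820,000 × 1.182000 × 21.651 = THB 20,985,015.24.
Convert at spot and invest in THB: 820,000 × 21.188 × 1.169800 = THB 20,324,292.37.
The quoted forward overvalues NZD, so borrow THB, buy NZD at spot, deposit the NZD at 9.10%, and sell the proceeds forward at 21.651.
The gap between the two covered legs is THB 660,723.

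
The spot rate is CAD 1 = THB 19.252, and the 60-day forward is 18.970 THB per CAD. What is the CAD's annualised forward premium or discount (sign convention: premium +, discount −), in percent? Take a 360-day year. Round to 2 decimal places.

-8.79%

T = 60/360 years.
(F − S)/S = (18.970 − 19.252)/19.252 = -0.0146478.
Per annum: -0.0146478 / (60/360) = -0.087887 = -8.79%.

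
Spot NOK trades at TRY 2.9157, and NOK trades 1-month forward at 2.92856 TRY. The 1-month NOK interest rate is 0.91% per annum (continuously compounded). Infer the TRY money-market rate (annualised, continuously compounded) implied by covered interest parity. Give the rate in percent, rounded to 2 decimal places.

T = 1/12 years.
By CIP, F/S equals the TRY-to-NOK growth ratio: 2.92856/2.9157 = 1.0044106.
NOK growth factor: e^(0.0091×1/12) = 1.0007586.
So the TRY growth factor = 1.0051725.
Take logs: ln 1.0051725 / (1/12) = 0.061910, so 6.19%.

6.19%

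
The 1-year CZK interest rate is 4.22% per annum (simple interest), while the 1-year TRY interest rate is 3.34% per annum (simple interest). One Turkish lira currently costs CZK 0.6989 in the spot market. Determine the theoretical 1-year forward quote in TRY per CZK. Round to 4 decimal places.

T = 1 year.
Growth of 1 CZK over T: 1 + 0.0422×1 = 1.042200.
TRY growth factor: 1 + 0.0334×1 = 1.033400.
Forward (CZK per TRY) = 0.6989 × 1.042200 / 1.033400 = 0.7048515.
Invert for TRY per CZK: 1 / 0.7048515 = 1.4187.

1.4187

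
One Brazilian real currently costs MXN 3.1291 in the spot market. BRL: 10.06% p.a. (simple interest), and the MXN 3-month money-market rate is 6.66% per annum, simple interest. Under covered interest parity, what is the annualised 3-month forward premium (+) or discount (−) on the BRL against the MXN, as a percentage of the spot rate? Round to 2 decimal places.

T = 3/12 years.
F = S · g_MXN/g_BRL = 3.1291 × 1.016650/1.025150 = 3.1031552.
Annualised premium = (F − S)/S × (1/T) = (3.1031552 − 3.1291)/3.1291 ÷ (3/12) = -3.32%.

-3.32%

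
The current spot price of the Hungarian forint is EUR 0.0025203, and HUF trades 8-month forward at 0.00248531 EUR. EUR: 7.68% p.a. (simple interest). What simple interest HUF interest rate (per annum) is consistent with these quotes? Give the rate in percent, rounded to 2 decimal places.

T = 8/12 years.
CIP gives F = S · g_EUR/g_HUF, so g_EUR/g_HUF = 0.00248531/0.0025203 = 0.9861167.
EUR growth factor: 1 + 0.0768×8/12 = 1.051200.
Hence g_HUF = 1.0659996.
(1.0659996 − 1)/T = 0.098999, i.e. 9.90%.

9.90%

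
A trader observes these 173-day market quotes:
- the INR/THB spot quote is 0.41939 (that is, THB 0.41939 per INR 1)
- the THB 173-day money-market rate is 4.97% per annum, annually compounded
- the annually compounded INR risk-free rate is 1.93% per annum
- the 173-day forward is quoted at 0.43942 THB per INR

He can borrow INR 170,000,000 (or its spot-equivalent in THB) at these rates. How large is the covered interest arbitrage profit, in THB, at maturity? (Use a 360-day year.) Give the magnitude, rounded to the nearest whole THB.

THB 2,413,126

T = 173/360 years.
Invest the INR and cover forward: 170,000,000 × 1.0092286804 × 0.43942 = THB 75,390,795.35.
Convert at spot and invest in THB: 170,000,000 × 0.41939 × 1.0235828425 = THB 72,977,669.41.
The quoted forward overvalues INR, so borrow THB, buy INR at spot, deposit the INR at 1.93%, and sell the proceeds forward at 0.43942.
Arbitrage profit = |75,390,795.35 − 72,977,669.41| = THB 2,413,126.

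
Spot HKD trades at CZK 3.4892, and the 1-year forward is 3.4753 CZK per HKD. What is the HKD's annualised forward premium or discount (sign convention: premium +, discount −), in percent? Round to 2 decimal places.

-0.40%

T = 1 year.
(F − S)/S = (3.4753 − 3.4892)/3.4892 = -0.0039837.
Annualise by dividing by T: -0.0039837 / 1 = -0.003984 → -0.40%.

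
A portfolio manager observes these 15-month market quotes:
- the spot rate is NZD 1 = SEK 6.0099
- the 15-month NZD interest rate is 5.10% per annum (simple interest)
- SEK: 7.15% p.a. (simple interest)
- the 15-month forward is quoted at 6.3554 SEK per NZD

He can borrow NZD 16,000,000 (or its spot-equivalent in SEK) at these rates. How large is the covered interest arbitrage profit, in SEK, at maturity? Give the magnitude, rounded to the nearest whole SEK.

SEK 3,416,351

T = 15/12 years.
Keep in NZD, deliver into the forward: 16,000,000·1.063750·6.3554 = SEK 108,168,908.00.
Swap to SEK now, deposit: 16,000,000·6.0099·1.089375 = SEK 104,752,557.00.
The quoted forward overvalues NZD, so borrow SEK, buy NZD at spot, deposit the NZD at 5.10%, and sell the proceeds forward at 6.3554.
Arbitrage profit = |108,168,908.00 − 104,752,557.00| = SEK 3,416,351.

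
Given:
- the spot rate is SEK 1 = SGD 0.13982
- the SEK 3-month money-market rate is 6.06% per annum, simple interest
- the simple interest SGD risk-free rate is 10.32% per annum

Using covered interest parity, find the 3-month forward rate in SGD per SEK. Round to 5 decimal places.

T = 3/12 years.
SGD accumulates by 1 + 0.1032×3/12 = 1.025800.
SEK growth factor: 1 + 0.0606×3/12 = 1.015150.
So F = 0.13982 × 1.025800 / 1.015150 = 0.1412869 (SGD/SEK).

0.14129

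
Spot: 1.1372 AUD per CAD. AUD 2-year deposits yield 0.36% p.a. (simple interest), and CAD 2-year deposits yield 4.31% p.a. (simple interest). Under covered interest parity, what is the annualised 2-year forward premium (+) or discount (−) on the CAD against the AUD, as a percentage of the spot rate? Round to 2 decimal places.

T = 2 years.
F = S · g_AUD/g_CAD = 1.1372 × 1.007200/1.086200 = 1.0544907.
(F − S)/S ÷ T = (1.0544907 − 1.1372)/1.1372/2 = -0.036365 → -3.64%.

-3.64%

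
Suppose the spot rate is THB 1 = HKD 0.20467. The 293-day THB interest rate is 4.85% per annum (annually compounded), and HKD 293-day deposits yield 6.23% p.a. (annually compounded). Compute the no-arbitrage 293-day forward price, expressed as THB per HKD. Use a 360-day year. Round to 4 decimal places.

4.8342

T = 293/360 years.
HKD growth factor: (1 + 0.0623)^(293/360) = 1.0504183.
THB growth factor: (1 + 0.0485)^(293/360) = 1.0392988.
So F = 0.20467 × 1.0504183 / 1.0392988 = 0.2068598 (HKD/THB).
Invert for THB per HKD: 1 / 0.2068598 = 4.8342.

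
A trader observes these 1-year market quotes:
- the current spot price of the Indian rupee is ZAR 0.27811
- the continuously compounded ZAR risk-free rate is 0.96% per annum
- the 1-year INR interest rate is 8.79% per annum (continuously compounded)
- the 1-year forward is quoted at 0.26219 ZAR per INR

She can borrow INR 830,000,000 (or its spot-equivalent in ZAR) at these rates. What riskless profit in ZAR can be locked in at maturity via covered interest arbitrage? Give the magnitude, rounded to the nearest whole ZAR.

ZAR 4,554,230

T = 1 year.
Invest the INR and cover forward: 830,000,000 × 1.09187892868 × 0.26219 = ZAR 237,612,181.14.
Convert at spot and invest in ZAR: 830,000,000 × 0.27811 × 1.00964622781 = ZAR 233,057,951.31.
The quoted forward overvalues INR, so borrow ZAR, buy INR at spot, deposit the INR at 8.79%, and sell the proceeds forward at 0.26219.
Arbitrage profit = |237,612,181.14 − 233,057,951.31| = ZAR 4,554,230.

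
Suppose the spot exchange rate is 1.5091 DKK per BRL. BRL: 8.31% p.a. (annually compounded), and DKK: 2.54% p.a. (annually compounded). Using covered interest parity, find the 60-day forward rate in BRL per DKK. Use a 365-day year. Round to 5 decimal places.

0.66864

T = 60/365 years.
DKK growth factor: (1 + 0.0254)^(60/365) = 1.0041317.
Growth of 1 BRL over T: (1 + 0.0831)^(60/365) = 1.0132088.
Forward (DKK per BRL) = 1.5091 × 1.0041317 / 1.0132088 = 1.495580.
Invert for BRL per DKK: 1 / 1.495580 = 0.66864.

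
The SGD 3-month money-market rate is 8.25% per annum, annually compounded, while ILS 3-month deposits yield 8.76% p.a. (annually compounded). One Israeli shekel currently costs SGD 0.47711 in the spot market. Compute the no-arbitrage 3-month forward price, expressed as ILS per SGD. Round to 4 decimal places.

2.0984

T = 3/12 years.
Growth of 1 SGD over T: (1 + 0.0825)^(3/12) = 1.020016.
ILS accumulates by (1 + 0.0876)^(3/12) = 1.0212153.
So F = 0.47711 × 1.020016 / 1.0212153 = 0.4765497 (SGD/ILS).
Quoted the other way: 1/0.4765497 = 2.0984 ILS per SGD.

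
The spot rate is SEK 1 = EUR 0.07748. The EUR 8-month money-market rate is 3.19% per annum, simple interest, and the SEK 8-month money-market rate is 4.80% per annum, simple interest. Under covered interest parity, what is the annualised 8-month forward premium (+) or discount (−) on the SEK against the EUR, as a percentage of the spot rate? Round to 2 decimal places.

T = 8/12 years.
No-arbitrage forward: 0.07748 × 1.0212667 / 1.032000 = 0.07667417 EUR/SEK.
Annualised premium = (F − S)/S × (1/T) = (0.07667417 − 0.07748)/0.07748 ÷ (8/12) = -1.56%.

-1.56%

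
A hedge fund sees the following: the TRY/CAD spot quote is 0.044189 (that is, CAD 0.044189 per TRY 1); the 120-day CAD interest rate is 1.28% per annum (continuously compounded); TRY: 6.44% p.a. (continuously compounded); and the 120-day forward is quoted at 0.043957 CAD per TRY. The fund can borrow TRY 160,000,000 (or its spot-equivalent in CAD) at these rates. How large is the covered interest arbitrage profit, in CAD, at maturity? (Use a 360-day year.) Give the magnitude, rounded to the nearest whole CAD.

T = 120/360 years.
Keep in TRY, deliver into the forward: 160,000,000·1.021698733·0.043957 = CAD 7,185,729.79.
Swap to CAD now, deposit: 160,000,000·0.044189·1.004275782 = CAD 7,100,470.80.
The quoted forward overvalues TRY, so borrow CAD, buy TRY at spot, deposit the TRY at 6.44%, and sell the proceeds forward at 0.043957.
Profit = 7,185,729.79 − 7,100,470.80 = CAD 85,259.

CAD 85,259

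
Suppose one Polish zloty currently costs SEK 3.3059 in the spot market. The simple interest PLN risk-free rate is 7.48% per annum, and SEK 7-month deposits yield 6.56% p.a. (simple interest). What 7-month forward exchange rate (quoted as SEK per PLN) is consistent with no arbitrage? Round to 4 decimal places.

T = 7/12 years.
SEK accumulates by 1 + 0.0656×7/12 = 1.0382667.
Growth of 1 PLN over T: 1 + 0.0748×7/12 = 1.0436333.
Forward (SEK per PLN) = 3.3059 × 1.0382667 / 1.0436333 = 3.288900.

3.2889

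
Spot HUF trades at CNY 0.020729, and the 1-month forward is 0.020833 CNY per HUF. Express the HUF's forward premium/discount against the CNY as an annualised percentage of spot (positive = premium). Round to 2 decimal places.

T = 1/12 years.
HUF trades forward at +0.50171% vs spot over the period.
×(1/T) gives 6.02% p.a.

+6.02%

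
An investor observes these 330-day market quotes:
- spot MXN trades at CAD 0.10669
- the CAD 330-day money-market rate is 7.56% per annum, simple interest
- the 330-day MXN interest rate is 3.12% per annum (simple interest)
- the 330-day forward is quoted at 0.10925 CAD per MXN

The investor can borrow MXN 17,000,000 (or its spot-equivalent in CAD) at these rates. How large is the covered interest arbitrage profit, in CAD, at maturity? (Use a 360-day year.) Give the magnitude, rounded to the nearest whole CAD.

T = 330/360 years.
Keep in MXN, deliver into the forward: 17,000,000·1.028600·0.10925 = CAD 1,910,367.35.
Swap to CAD now, deposit: 17,000,000·0.10669·1.069300 = CAD 1,939,421.49.
The quoted forward undervalues MXN, so borrow MXN, convert to CAD at spot, deposit the CAD at 7.56%, and buy MXN forward at 0.10925 to cover the loan.
Profit = 1,939,421.49 − 1,910,367.35 = CAD 29,054.

CAD 29,054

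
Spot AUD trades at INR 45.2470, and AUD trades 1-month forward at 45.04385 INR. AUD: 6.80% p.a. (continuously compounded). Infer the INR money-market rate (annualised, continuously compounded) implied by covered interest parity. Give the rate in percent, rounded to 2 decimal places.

T = 1/12 years.
CIP gives F = S · g_INR/g_AUD, so g_INR/g_AUD = 45.04385/45.247 = 0.9955102.
The AUD side grows by e^(0.0680×1/12) = 1.0056828.
So the INR growth factor = 1.0011675.
Take logs: ln 1.0011675 / (1/12) = 0.014002, so 1.40%.

1.40%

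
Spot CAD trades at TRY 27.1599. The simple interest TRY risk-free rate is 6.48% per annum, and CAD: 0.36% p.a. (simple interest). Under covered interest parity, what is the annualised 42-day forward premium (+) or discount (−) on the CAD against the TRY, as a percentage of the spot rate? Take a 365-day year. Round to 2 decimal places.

+6.12%

T = 42/365 years.
F = S · g_TRY/g_CAD = 27.1599 × 1.0074564/1.0004142 = 27.3510863.
Annualised premium = (F − S)/S × (1/T) = (27.3510863 − 27.1599)/27.1599 ÷ (42/365) = 6.12%.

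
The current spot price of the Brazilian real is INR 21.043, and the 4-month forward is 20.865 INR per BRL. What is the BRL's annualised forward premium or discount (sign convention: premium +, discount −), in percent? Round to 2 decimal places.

-2.54%

T = 4/12 years.
BRL trades forward at -0.84589% vs spot over the period.
Annualise by dividing by T: -0.0084589 / (4/12) = -0.025377 → -2.54%.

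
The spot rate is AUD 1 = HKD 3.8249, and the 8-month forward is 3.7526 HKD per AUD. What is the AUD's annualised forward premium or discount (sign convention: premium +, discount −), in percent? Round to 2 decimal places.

T = 8/12 years.
(F − S)/S = (3.7526 − 3.8249)/3.8249 = -0.0189025.
Annualise by dividing by T: -0.0189025 / (8/12) = -0.028354 → -2.84%.

-2.84%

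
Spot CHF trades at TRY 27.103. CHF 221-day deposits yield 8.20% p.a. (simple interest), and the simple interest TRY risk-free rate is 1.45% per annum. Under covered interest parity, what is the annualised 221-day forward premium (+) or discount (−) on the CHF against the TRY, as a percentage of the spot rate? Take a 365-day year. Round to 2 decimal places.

-6.43%

T = 221/365 years.
CIP forward (TRY per CHF) = 27.103 × 1.0087795/1.0496493 = 26.047701.
Annualised premium = (F − S)/S × (1/T) = (26.047701 − 27.103)/27.103 ÷ (221/365) = -6.43%.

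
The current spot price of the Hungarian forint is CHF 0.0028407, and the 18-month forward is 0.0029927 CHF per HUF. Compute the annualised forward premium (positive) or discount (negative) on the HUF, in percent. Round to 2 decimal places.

T = 18/12 years.
Period premium: (0.0029927 − 0.0028407)/0.0028407 = 0.0535079.
Annualise by dividing by T: 0.0535079 / (18/12) = 0.035672 → 3.57%.

+3.57%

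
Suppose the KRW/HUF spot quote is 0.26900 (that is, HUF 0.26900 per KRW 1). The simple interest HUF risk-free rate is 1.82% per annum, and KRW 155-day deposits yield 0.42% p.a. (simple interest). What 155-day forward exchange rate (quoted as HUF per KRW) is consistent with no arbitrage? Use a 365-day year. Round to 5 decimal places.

0.27060

T = 155/365 years.
HUF accumulates by 1 + 0.0182×155/365 = 1.0077288.
KRW accumulates by 1 + 0.0042×155/365 = 1.0017836.
CIP: F = S · (grow HUF)/(grow KRW) = 0.269 × 1.0077288/1.0017836 = 0.2705964 HUF per KRW.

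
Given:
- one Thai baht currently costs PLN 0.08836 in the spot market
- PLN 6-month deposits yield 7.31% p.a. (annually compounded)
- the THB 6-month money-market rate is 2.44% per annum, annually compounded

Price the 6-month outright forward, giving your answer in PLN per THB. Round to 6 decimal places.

0.090436

T = 6/12 years.
PLN accumulates by (1 + 0.0731)^(6/12) = 1.0359054.
Growth of 1 THB over T: (1 + 0.0244)^(6/12) = 1.0121265.
Forward (PLN per THB) = 0.08836 × 1.0359054 / 1.0121265 = 0.09043593.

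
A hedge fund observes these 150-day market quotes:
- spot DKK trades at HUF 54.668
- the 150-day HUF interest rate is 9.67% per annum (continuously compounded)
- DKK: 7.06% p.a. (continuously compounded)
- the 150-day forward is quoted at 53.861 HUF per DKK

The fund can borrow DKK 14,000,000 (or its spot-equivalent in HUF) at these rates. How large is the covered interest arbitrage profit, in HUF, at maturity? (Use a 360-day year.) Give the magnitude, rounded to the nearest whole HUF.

T = 150/360 years.
Invest the DKK and cover forward: 14,000,000 × 1.02985361076 × 53.861 = HUF 776,565,234.61.
Convert at spot and invest in HUF: 14,000,000 × 54.668 × 1.04111438828 = HUF 796,818,979.30.
The quoted forward undervalues DKK, so borrow DKK, convert to HUF at spot, deposit the HUF at 9.67%, and buy DKK forward at 53.861 to cover the loan.
Profit = 796,818,979.30 − 776,565,234.61 = HUF 20,253,745.

HUF 20,253,745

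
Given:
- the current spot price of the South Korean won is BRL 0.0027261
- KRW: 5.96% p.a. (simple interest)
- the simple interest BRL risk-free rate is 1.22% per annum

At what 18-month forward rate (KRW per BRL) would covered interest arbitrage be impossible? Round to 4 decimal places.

392.4369

T = 18/12 years.
BRL accumulates by 1 + 0.0122×18/12 = 1.018300.
KRW accumulates by 1 + 0.0596×18/12 = 1.089400.
CIP: F = S · (grow BRL)/(grow KRW) = 0.0027261 × 1.018300/1.089400 = 0.00254818031 BRL per KRW.
Invert for KRW per BRL: 1 / 0.00254818031 = 392.4369.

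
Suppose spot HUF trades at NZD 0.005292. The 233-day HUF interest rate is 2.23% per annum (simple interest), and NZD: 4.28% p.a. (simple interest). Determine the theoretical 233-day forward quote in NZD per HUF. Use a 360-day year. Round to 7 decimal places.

0.0053612

T = 233/360 years.
NZD growth factor: 1 + 0.0428×233/360 = 1.0277011.
Growth of 1 HUF over T: 1 + 0.0223×233/360 = 1.0144331.
CIP: F = S · (grow NZD)/(grow HUF) = 0.005292 × 1.0277011/1.0144331 = 0.005361215 NZD per HUF.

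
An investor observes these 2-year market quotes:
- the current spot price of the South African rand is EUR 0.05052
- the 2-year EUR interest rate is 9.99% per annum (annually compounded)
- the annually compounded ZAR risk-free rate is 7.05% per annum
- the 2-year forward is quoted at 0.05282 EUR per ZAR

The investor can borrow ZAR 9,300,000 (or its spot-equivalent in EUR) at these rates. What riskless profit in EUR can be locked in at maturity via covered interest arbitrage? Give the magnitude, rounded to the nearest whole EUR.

T = 2 years.
Route A — deposit ZAR, sell forward: 9,300,000 × 1.14597025 × 0.05282 = EUR 562,930.38.
Route B — convert at spot, deposit EUR: 9,300,000 × 0.05052 × 1.20978001 = EUR 568,398.20.
The quoted forward undervalues ZAR, so borrow ZAR, convert to EUR at spot, deposit the EUR at 9.99%, and buy ZAR forward at 0.05282 to cover the loan.
Arbitrage profit = |562,930.38 − 568,398.20| = EUR 5,468.

EUR 5,468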